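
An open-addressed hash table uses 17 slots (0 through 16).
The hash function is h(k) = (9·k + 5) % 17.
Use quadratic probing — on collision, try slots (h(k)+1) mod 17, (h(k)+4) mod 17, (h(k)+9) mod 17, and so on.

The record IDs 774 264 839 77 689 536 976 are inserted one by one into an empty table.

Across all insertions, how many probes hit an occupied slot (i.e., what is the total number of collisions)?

12

774: h=1 → slot 1
264: h=1, probe 1,2 → slot 2
839: h=8 → slot 8
77: h=1, probe 1,2,5 → slot 5
689: h=1, probe 1,2,5,10 → slot 10
536: h=1, probe 1,2,5,10,0 → slot 0
976: h=0, probe 0,1,4 → slot 4
Table: [536, 774, 264, ∅, 976, 77, ∅, ∅, 839, ∅, 689, ∅, ∅, ∅, ∅, ∅, ∅]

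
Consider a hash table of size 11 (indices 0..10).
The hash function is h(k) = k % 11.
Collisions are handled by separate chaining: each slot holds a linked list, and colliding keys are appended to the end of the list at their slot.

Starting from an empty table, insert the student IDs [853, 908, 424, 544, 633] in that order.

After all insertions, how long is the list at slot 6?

853 -> bucket 6
908 -> bucket 6 (collision)
424 -> bucket 6 (collision)
544 -> bucket 5
633 -> bucket 6 (collision)
Final buckets:
0: _
1: _
2: _
3: _
4: _
5: 544
6: 853 -> 908 -> 424 -> 633
7: _
8: _
9: _
10: _

4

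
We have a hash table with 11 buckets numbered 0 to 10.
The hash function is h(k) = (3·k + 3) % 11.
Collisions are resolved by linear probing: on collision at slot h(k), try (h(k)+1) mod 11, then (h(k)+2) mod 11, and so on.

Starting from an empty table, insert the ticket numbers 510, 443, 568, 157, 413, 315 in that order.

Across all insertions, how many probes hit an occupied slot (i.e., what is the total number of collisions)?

5

510 hashes to 4; slot 4 is free → place at 4.
443 hashes to 1; slot 1 is free → place at 1.
568 hashes to 2; slot 2 is free → place at 2.
157 hashes to 1; 1,2 taken → place at 3.
413 hashes to 10; slot 10 is free → place at 10.
315 hashes to 2; 2,3,4 taken → place at 5.
Table: [_, 443, 568, 157, 510, 315, _, _, _, _, 413]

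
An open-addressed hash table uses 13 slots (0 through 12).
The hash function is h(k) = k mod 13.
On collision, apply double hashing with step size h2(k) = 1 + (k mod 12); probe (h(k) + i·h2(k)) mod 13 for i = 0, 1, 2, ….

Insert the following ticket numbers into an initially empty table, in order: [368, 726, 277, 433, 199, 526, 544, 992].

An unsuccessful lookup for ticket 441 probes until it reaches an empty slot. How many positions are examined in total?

2

368 hashes to 4; slot 4 is free -> place at 4.
726 hashes to 11; slot 11 is free -> place at 11.
277 hashes to 4, h2=2; 4 taken -> place at 6.
433 hashes to 4, h2=2; 4,6 taken -> place at 8.
199 hashes to 4, h2=8; 4 taken -> place at 12.
526 hashes to 6, h2=11; 6,4 taken -> place at 2.
544 hashes to 11, h2=5; 11 taken -> place at 3.
992 hashes to 4, h2=9; 4 taken -> place at 0.
Table: [992, —, 526, 544, 368, —, 277, —, 433, —, —, 726, 199]
Lookup 441: h=12, h2=10, probe 12,9 → slot 9 empty, not found.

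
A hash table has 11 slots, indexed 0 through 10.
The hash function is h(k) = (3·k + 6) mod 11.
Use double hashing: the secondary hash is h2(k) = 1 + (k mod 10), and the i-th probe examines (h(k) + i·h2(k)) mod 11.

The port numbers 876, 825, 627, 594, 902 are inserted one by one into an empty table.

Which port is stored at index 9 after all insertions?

902

876: h=5 → slot 5
825: h=6 → slot 6
627: h=6, h2=8, probe 6,3 → slot 3
594: h=6, h2=5, probe 6,0 → slot 0
902: h=6, h2=3, probe 6,9 → slot 9
Table: [594, —, —, 627, —, 876, 825, —, —, 902, —]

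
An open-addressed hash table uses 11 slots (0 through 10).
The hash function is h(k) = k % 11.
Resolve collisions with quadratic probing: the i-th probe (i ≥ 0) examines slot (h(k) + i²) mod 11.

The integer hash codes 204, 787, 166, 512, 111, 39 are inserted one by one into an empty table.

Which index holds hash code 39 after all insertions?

4

204 hashes to 6; slot 6 is free → place at 6.
787 hashes to 6; 6 taken → place at 7.
166 hashes to 1; slot 1 is free → place at 1.
512 hashes to 6; 6,7 taken → place at 10.
111 hashes to 1; 1 taken → place at 2.
39 hashes to 6; 6,7,10 taken → place at 4.
Table: [-, 166, 111, -, 39, -, 204, 787, -, -, 512]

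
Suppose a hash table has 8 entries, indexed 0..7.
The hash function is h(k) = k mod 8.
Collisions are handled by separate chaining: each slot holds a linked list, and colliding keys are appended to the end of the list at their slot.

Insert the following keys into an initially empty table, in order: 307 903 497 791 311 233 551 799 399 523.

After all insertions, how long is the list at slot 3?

307 -> bucket 3
903 -> bucket 7
497 -> bucket 1
791 -> bucket 7 (collision)
311 -> bucket 7 (collision)
233 -> bucket 1 (collision)
551 -> bucket 7 (collision)
799 -> bucket 7 (collision)
399 -> bucket 7 (collision)
523 -> bucket 3 (collision)
Final buckets:
0: ∅
1: 497 -> 233
2: ∅
3: 307 -> 523
4: ∅
5: ∅
6: ∅
7: 903 -> 791 -> 311 -> 551 -> 799 -> 399

2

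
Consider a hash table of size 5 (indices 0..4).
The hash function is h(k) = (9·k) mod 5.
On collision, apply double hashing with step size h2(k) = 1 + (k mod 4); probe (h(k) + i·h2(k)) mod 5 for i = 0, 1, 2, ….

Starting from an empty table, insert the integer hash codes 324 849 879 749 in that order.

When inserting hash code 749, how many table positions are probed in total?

4

324: h=1 → slot 1
849: h=1, h2=2, probe 1,3 → slot 3
879: h=1, h2=4, probe 1,0 → slot 0
749: h=1, h2=2, probe 1,3,0,2 → slot 2
Table: [879, 324, 749, 849, ∅]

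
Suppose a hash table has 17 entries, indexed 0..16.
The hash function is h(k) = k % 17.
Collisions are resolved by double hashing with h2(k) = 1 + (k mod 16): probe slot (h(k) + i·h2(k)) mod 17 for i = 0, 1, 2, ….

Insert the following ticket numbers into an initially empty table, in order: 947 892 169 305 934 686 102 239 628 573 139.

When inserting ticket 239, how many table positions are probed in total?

947 hashes to 12; slot 12 is free => place at 12.
892 hashes to 8; slot 8 is free => place at 8.
169 hashes to 16; slot 16 is free => place at 16.
305 hashes to 16, h2=2; 16 taken => place at 1.
934 hashes to 16, h2=7; 16 taken => place at 6.
686 hashes to 6, h2=15; 6 taken => place at 4.
102 hashes to 0; slot 0 is free => place at 0.
239 hashes to 1, h2=16; 1,0,16 taken => place at 15.
628 hashes to 16, h2=5; 16,4 taken => place at 9.
573 hashes to 12, h2=14; 12,9,6 taken => place at 3.
139 hashes to 3, h2=12; 3,15 taken => place at 10.
Table: [102, 305, _, 573, 686, _, 934, _, 892, 628, 139, _, 947, _, _, 239, 169]

4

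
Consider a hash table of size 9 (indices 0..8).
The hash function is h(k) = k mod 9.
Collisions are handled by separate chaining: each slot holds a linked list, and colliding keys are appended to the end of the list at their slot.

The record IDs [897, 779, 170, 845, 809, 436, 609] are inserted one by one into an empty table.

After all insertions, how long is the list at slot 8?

3

897 → bucket 6
779 → bucket 5
170 → bucket 8
845 → bucket 8 (collision)
809 → bucket 8 (collision)
436 → bucket 4
609 → bucket 6 (collision)
Final buckets:
0: -
1: -
2: -
3: -
4: 436
5: 779
6: 897 -> 609
7: -
8: 170 -> 845 -> 809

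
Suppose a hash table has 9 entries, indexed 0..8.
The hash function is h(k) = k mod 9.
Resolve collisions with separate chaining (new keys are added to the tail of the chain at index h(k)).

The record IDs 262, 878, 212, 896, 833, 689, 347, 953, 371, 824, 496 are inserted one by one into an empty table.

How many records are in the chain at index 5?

Insert 262: h=1, bucket 1 empty → new chain.
Insert 878: h=5, bucket 5 empty → new chain.
Insert 212: h=5, bucket 5 nonempty → append to chain.
Insert 896: h=5, bucket 5 nonempty → append to chain.
Insert 833: h=5, bucket 5 nonempty → append to chain.
Insert 689: h=5, bucket 5 nonempty → append to chain.
Insert 347: h=5, bucket 5 nonempty → append to chain.
Insert 953: h=8, bucket 8 empty → new chain.
Insert 371: h=2, bucket 2 empty → new chain.
Insert 824: h=5, bucket 5 nonempty → append to chain.
Insert 496: h=1, bucket 1 nonempty → append to chain.
Final buckets:
0: ∅
1: 262 -> 496
2: 371
3: ∅
4: ∅
5: 878 -> 212 -> 896 -> 833 -> 689 -> 347 -> 824
6: ∅
7: ∅
8: 953

7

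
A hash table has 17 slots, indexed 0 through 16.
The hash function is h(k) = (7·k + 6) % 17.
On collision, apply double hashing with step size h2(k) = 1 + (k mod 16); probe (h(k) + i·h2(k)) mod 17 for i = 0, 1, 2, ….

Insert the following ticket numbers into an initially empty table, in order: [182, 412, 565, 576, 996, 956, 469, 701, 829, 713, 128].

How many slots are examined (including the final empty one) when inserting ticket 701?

3

182 hashes to 5; slot 5 is free => place at 5.
412 hashes to 0; slot 0 is free => place at 0.
565 hashes to 0, h2=6; 0 taken => place at 6.
576 hashes to 9; slot 9 is free => place at 9.
996 hashes to 8; slot 8 is free => place at 8.
956 hashes to 0, h2=13; 0 taken => place at 13.
469 hashes to 8, h2=6; 8 taken => place at 14.
701 hashes to 0, h2=14; 0,14 taken => place at 11.
829 hashes to 12; slot 12 is free => place at 12.
713 hashes to 16; slot 16 is free => place at 16.
128 hashes to 1; slot 1 is free => place at 1.
Table: [412, 128, _, _, _, 182, 565, _, 996, 576, _, 701, 829, 956, 469, _, 713]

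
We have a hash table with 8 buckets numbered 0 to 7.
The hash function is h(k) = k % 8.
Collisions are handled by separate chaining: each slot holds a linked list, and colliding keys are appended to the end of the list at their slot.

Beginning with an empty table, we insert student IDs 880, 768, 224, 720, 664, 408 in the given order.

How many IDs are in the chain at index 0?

6

880 → bucket 0
768 → bucket 0 (collision)
224 → bucket 0 (collision)
720 → bucket 0 (collision)
664 → bucket 0 (collision)
408 → bucket 0 (collision)
Final buckets:
0: 880 -> 768 -> 224 -> 720 -> 664 -> 408
1: _
2: _
3: _
4: _
5: _
6: _
7: _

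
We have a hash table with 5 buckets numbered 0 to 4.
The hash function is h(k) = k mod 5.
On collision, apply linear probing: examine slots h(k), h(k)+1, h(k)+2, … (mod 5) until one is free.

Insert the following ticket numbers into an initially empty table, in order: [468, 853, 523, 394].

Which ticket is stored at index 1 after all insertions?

468 hashes to 3; slot 3 is free → place at 3.
853 hashes to 3; 3 taken → place at 4.
523 hashes to 3; 3,4 taken → place at 0.
394 hashes to 4; 4,0 taken → place at 1.
Table: [523, 394, ., 468, 853]

394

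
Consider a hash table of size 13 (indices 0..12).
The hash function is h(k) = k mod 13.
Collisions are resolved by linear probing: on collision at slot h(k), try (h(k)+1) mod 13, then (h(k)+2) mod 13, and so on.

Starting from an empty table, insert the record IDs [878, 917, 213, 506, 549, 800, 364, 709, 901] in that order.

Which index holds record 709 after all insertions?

10

878: h=7 -> slot 7
917: h=7, probe 7,8 -> slot 8
213: h=5 -> slot 5
506: h=12 -> slot 12
549: h=3 -> slot 3
800: h=7, probe 7,8,9 -> slot 9
364: h=0 -> slot 0
709: h=7, probe 7,8,9,10 -> slot 10
901: h=4 -> slot 4
Table: [364, ., ., 549, 901, 213, ., 878, 917, 800, 709, ., 506]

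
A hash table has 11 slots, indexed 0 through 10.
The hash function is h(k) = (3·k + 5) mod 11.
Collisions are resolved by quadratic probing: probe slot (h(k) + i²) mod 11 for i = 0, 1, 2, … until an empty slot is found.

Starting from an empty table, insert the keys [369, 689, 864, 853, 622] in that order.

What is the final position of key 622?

10

369: h=1 => slot 1
689: h=4 => slot 4
864: h=1, probe 1,2 => slot 2
853: h=1, probe 1,2,5 => slot 5
622: h=1, probe 1,2,5,10 => slot 10
Table: [—, 369, 864, —, 689, 853, —, —, —, —, 622]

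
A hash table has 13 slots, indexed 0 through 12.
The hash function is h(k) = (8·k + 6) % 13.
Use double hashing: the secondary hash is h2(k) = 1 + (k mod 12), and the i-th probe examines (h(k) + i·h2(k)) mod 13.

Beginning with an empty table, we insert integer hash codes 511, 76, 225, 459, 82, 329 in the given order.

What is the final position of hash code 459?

511 hashes to 12; slot 12 is free → place at 12.
76 hashes to 3; slot 3 is free → place at 3.
225 hashes to 12, h2=10; 12 taken → place at 9.
459 hashes to 12, h2=4; 12,3 taken → place at 7.
82 hashes to 12, h2=11; 12 taken → place at 10.
329 hashes to 12, h2=6; 12 taken → place at 5.
Table: [∅, ∅, ∅, 76, ∅, 329, ∅, 459, ∅, 225, 82, ∅, 511]

7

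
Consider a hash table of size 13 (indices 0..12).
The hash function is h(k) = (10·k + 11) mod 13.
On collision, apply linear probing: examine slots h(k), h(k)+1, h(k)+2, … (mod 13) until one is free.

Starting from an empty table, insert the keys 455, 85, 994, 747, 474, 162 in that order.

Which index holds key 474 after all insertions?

8

Insert 455: h=11, slot 11 empty => index 11.
Insert 85: h=3, slot 3 empty => index 3.
Insert 994: h=6, slot 6 empty => index 6.
Insert 747: h=6, slot 6 occupied => index 7.
Insert 474: h=6, slots 6,7 occupied => index 8.
Insert 162: h=6, slots 6,7,8 occupied => index 9.
Table: [-, -, -, 85, -, -, 994, 747, 474, 162, -, 455, -]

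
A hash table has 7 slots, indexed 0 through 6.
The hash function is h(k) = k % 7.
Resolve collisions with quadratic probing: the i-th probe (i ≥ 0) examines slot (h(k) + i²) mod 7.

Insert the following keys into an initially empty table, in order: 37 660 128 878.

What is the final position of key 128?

37: h=2 → slot 2
660: h=2, probe 2,3 → slot 3
128: h=2, probe 2,3,6 → slot 6
878: h=3, probe 3,4 → slot 4
Table: [_, _, 37, 660, 878, _, 128]

6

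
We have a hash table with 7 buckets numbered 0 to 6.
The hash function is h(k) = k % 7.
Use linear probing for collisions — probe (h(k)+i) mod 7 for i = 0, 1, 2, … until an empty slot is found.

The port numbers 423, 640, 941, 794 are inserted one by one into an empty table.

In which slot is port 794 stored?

Insert 423: h=3, slot 3 empty -> index 3.
Insert 640: h=3, slot 3 occupied -> index 4.
Insert 941: h=3, slots 3,4 occupied -> index 5.
Insert 794: h=3, slots 3,4,5 occupied -> index 6.
Table: [., ., ., 423, 640, 941, 794]

6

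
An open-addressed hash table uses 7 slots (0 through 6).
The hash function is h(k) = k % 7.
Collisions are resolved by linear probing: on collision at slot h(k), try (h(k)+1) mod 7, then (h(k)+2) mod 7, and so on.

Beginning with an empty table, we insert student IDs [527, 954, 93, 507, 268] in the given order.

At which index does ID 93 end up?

4

527: h=2 -> slot 2
954: h=2, probe 2,3 -> slot 3
93: h=2, probe 2,3,4 -> slot 4
507: h=3, probe 3,4,5 -> slot 5
268: h=2, probe 2,3,4,5,6 -> slot 6
Table: [-, -, 527, 954, 93, 507, 268]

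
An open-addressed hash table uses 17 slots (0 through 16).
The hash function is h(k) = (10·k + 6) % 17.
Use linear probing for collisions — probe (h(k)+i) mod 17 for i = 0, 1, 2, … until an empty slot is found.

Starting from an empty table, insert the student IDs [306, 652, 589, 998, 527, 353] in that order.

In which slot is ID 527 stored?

306 hashes to 6; slot 6 is free -> place at 6.
652 hashes to 15; slot 15 is free -> place at 15.
589 hashes to 14; slot 14 is free -> place at 14.
998 hashes to 7; slot 7 is free -> place at 7.
527 hashes to 6; 6,7 taken -> place at 8.
353 hashes to 0; slot 0 is free -> place at 0.
Table: [353, _, _, _, _, _, 306, 998, 527, _, _, _, _, _, 589, 652, _]

8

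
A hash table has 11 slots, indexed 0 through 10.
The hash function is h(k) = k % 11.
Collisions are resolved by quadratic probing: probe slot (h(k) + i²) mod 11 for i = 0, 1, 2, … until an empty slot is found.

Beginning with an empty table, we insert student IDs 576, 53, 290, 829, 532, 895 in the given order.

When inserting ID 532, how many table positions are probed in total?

4

576: h=4 -> slot 4
53: h=9 -> slot 9
290: h=4, probe 4,5 -> slot 5
829: h=4, probe 4,5,8 -> slot 8
532: h=4, probe 4,5,8,2 -> slot 2
895: h=4, probe 4,5,8,2,9,7 -> slot 7
Table: [., ., 532, ., 576, 290, ., 895, 829, 53, .]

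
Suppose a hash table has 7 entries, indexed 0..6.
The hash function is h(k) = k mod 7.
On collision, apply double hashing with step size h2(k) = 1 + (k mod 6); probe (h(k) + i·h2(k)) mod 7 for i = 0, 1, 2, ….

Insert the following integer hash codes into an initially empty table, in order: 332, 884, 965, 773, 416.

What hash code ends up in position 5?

332 hashes to 3; slot 3 is free -> place at 3.
884 hashes to 2; slot 2 is free -> place at 2.
965 hashes to 6; slot 6 is free -> place at 6.
773 hashes to 3, h2=6; 3,2 taken -> place at 1.
416 hashes to 3, h2=3; 3,6,2 taken -> place at 5.
Table: [-, 773, 884, 332, -, 416, 965]

416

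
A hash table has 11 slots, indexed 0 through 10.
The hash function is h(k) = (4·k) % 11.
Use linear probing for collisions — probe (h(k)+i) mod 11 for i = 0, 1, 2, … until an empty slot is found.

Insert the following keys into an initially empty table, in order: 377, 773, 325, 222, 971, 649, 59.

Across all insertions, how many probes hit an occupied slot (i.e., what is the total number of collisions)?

377 hashes to 1; slot 1 is free -> place at 1.
773 hashes to 1; 1 taken -> place at 2.
325 hashes to 2; 2 taken -> place at 3.
222 hashes to 8; slot 8 is free -> place at 8.
971 hashes to 1; 1,2,3 taken -> place at 4.
649 hashes to 0; slot 0 is free -> place at 0.
59 hashes to 5; slot 5 is free -> place at 5.
Table: [649, 377, 773, 325, 971, 59, ., ., 222, ., .]

5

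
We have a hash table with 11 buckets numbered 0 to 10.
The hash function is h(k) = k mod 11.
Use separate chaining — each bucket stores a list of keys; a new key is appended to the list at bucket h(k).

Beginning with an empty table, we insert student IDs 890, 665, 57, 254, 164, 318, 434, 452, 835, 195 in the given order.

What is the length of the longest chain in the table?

Insert 890: h=10, bucket 10 empty -> new chain.
Insert 665: h=5, bucket 5 empty -> new chain.
Insert 57: h=2, bucket 2 empty -> new chain.
Insert 254: h=1, bucket 1 empty -> new chain.
Insert 164: h=10, bucket 10 nonempty -> append to chain.
Insert 318: h=10, bucket 10 nonempty -> append to chain.
Insert 434: h=5, bucket 5 nonempty -> append to chain.
Insert 452: h=1, bucket 1 nonempty -> append to chain.
Insert 835: h=10, bucket 10 nonempty -> append to chain.
Insert 195: h=8, bucket 8 empty -> new chain.
Final buckets:
0: -
1: 254 -> 452
2: 57
3: -
4: -
5: 665 -> 434
6: -
7: -
8: 195
9: -
10: 890 -> 164 -> 318 -> 835

4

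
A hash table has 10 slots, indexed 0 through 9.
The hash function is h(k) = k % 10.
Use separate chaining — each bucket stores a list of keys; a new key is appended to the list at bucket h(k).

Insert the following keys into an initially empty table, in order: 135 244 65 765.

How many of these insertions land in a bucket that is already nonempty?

2

Insert 135: h=5, bucket 5 empty → new chain.
Insert 244: h=4, bucket 4 empty → new chain.
Insert 65: h=5, bucket 5 nonempty → append to chain.
Insert 765: h=5, bucket 5 nonempty → append to chain.
Final buckets:
0: .
1: .
2: .
3: .
4: 244
5: 135 -> 65 -> 765
6: .
7: .
8: .
9: .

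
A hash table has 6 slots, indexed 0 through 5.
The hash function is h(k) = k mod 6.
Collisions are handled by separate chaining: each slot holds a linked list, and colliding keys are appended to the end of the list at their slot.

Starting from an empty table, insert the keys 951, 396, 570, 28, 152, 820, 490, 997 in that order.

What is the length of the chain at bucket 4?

Insert 951: h=3, bucket 3 empty → new chain.
Insert 396: h=0, bucket 0 empty → new chain.
Insert 570: h=0, bucket 0 nonempty → append to chain.
Insert 28: h=4, bucket 4 empty → new chain.
Insert 152: h=2, bucket 2 empty → new chain.
Insert 820: h=4, bucket 4 nonempty → append to chain.
Insert 490: h=4, bucket 4 nonempty → append to chain.
Insert 997: h=1, bucket 1 empty → new chain.
Final buckets:
0: 396 -> 570
1: 997
2: 152
3: 951
4: 28 -> 820 -> 490
5: —

3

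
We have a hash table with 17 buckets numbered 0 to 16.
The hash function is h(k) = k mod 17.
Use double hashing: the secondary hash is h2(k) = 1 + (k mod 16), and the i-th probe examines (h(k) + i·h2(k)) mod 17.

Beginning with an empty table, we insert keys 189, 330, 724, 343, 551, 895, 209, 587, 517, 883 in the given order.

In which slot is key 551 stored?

189: h=2 → slot 2
330: h=7 → slot 7
724: h=10 → slot 10
343: h=3 → slot 3
551: h=7, h2=8, probe 7,15 → slot 15
895: h=11 → slot 11
209: h=5 → slot 5
587: h=9 → slot 9
517: h=7, h2=6, probe 7,13 → slot 13
883: h=16 → slot 16
Table: [∅, ∅, 189, 343, ∅, 209, ∅, 330, ∅, 587, 724, 895, ∅, 517, ∅, 551, 883]

15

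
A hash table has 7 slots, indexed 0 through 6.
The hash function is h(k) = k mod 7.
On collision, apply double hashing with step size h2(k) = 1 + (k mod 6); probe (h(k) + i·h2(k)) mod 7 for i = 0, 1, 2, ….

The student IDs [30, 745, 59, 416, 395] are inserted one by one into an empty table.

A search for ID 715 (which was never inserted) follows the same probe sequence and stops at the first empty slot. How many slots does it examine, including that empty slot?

30: h=2 → slot 2
745: h=3 → slot 3
59: h=3, h2=6, probe 3,2,1 → slot 1
416: h=3, h2=3, probe 3,6 → slot 6
395: h=3, h2=6, probe 3,2,1,0 → slot 0
Table: [395, 59, 30, 745, —, —, 416]
Lookup 715: h=1, h2=2, probe 1,3,5 → slot 5 empty, not found.

3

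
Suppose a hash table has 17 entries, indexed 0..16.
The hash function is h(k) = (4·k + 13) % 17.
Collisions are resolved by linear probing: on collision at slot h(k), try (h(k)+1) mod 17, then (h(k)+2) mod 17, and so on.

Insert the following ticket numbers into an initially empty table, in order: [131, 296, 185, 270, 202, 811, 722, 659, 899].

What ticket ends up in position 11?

811

131: h=10 → slot 10
296: h=7 → slot 7
185: h=5 → slot 5
270: h=5, probe 5,6 → slot 6
202: h=5, probe 5,6,7,8 → slot 8
811: h=10, probe 10,11 → slot 11
722: h=11, probe 11,12 → slot 12
659: h=14 → slot 14
899: h=5, probe 5,6,7,8,9 → slot 9
Table: [∅, ∅, ∅, ∅, ∅, 185, 270, 296, 202, 899, 131, 811, 722, ∅, 659, ∅, ∅]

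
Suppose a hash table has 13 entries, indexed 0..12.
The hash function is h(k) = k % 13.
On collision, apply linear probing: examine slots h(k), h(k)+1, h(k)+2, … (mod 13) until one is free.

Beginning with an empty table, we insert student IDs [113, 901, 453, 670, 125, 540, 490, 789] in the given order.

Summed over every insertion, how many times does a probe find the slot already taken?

Insert 113: h=9, slot 9 empty => index 9.
Insert 901: h=4, slot 4 empty => index 4.
Insert 453: h=11, slot 11 empty => index 11.
Insert 670: h=7, slot 7 empty => index 7.
Insert 125: h=8, slot 8 empty => index 8.
Insert 540: h=7, slots 7,8,9 occupied => index 10.
Insert 490: h=9, slots 9,10,11 occupied => index 12.
Insert 789: h=9, slots 9,10,11,12 occupied => index 0.
Table: [789, —, —, —, 901, —, —, 670, 125, 113, 540, 453, 490]

10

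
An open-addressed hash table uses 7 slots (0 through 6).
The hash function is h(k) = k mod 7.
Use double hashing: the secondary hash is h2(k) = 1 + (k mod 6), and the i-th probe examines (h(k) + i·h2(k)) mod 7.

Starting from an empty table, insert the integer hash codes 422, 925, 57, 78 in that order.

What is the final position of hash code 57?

422: h=2 => slot 2
925: h=1 => slot 1
57: h=1, h2=4, probe 1,5 => slot 5
78: h=1, h2=1, probe 1,2,3 => slot 3
Table: [∅, 925, 422, 78, ∅, 57, ∅]

5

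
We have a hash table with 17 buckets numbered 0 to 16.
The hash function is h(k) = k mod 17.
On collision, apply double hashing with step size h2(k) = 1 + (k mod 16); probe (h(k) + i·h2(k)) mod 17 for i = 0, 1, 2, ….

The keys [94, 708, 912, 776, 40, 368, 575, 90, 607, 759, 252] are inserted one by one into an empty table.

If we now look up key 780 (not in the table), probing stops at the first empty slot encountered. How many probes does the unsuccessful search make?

94 hashes to 9; slot 9 is free → place at 9.
708 hashes to 11; slot 11 is free → place at 11.
912 hashes to 11, h2=1; 11 taken → place at 12.
776 hashes to 11, h2=9; 11 taken → place at 3.
40 hashes to 6; slot 6 is free → place at 6.
368 hashes to 11, h2=1; 11,12 taken → place at 13.
575 hashes to 14; slot 14 is free → place at 14.
90 hashes to 5; slot 5 is free → place at 5.
607 hashes to 12, h2=16; 12,11 taken → place at 10.
759 hashes to 11, h2=8; 11 taken → place at 2.
252 hashes to 14, h2=13; 14,10,6,2 taken → place at 15.
Table: [., ., 759, 776, ., 90, 40, ., ., 94, 607, 708, 912, 368, 575, 252, .]
Lookup 780: h=15, h2=13, probe 15,11,7 → slot 7 empty, not found.

3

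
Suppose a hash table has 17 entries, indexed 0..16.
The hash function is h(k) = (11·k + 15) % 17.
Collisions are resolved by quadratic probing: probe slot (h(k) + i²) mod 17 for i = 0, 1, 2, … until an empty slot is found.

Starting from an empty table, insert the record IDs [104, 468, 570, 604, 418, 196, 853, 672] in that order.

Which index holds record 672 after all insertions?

11

Insert 104: h=3, slot 3 empty → index 3.
Insert 468: h=12, slot 12 empty → index 12.
Insert 570: h=12, slot 12 occupied → index 13.
Insert 604: h=12, slots 12,13 occupied → index 16.
Insert 418: h=6, slot 6 empty → index 6.
Insert 196: h=12, slots 12,13,16 occupied → index 4.
Insert 853: h=14, slot 14 empty → index 14.
Insert 672: h=12, slots 12,13,16,4 occupied → index 11.
Table: [∅, ∅, ∅, 104, 196, ∅, 418, ∅, ∅, ∅, ∅, 672, 468, 570, 853, ∅, 604]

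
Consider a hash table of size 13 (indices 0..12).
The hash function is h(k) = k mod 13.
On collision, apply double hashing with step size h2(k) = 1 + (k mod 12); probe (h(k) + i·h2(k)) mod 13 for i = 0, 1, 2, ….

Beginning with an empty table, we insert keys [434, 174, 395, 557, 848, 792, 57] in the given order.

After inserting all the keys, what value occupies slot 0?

434 hashes to 5; slot 5 is free → place at 5.
174 hashes to 5, h2=7; 5 taken → place at 12.
395 hashes to 5, h2=12; 5 taken → place at 4.
557 hashes to 11; slot 11 is free → place at 11.
848 hashes to 3; slot 3 is free → place at 3.
792 hashes to 12, h2=1; 12 taken → place at 0.
57 hashes to 5, h2=10; 5 taken → place at 2.
Table: [792, _, 57, 848, 395, 434, _, _, _, _, _, 557, 174]

792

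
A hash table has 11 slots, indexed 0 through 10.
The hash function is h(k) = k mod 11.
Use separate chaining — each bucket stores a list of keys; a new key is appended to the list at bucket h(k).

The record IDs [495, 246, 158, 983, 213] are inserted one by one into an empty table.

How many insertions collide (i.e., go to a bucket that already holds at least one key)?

495 -> bucket 0
246 -> bucket 4
158 -> bucket 4 (collision)
983 -> bucket 4 (collision)
213 -> bucket 4 (collision)
Final buckets:
0: 495
1: ∅
2: ∅
3: ∅
4: 246 -> 158 -> 983 -> 213
5: ∅
6: ∅
7: ∅
8: ∅
9: ∅
10: ∅

3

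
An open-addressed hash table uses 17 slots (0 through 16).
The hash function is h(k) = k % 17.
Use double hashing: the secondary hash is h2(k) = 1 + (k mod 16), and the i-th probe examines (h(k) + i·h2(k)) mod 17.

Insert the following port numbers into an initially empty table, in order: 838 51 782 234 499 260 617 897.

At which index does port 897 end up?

838 hashes to 5; slot 5 is free → place at 5.
51 hashes to 0; slot 0 is free → place at 0.
782 hashes to 0, h2=15; 0 taken → place at 15.
234 hashes to 13; slot 13 is free → place at 13.
499 hashes to 6; slot 6 is free → place at 6.
260 hashes to 5, h2=5; 5 taken → place at 10.
617 hashes to 5, h2=10; 5,15 taken → place at 8.
897 hashes to 13, h2=2; 13,15,0 taken → place at 2.
Table: [51, _, 897, _, _, 838, 499, _, 617, _, 260, _, _, 234, _, 782, _]

2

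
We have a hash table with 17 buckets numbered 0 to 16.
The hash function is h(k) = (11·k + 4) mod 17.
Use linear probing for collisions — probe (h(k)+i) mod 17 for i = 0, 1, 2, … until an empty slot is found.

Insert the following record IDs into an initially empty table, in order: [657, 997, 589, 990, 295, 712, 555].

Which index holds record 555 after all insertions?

9

657 hashes to 6; slot 6 is free → place at 6.
997 hashes to 6; 6 taken → place at 7.
589 hashes to 6; 6,7 taken → place at 8.
990 hashes to 14; slot 14 is free → place at 14.
295 hashes to 2; slot 2 is free → place at 2.
712 hashes to 16; slot 16 is free → place at 16.
555 hashes to 6; 6,7,8 taken → place at 9.
Table: [—, —, 295, —, —, —, 657, 997, 589, 555, —, —, —, —, 990, —, 712]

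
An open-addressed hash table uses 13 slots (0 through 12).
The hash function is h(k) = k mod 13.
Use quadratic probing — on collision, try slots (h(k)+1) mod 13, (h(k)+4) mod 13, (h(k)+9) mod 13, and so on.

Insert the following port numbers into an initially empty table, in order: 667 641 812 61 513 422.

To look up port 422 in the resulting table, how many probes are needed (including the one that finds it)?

667: h=4 -> slot 4
641: h=4, probe 4,5 -> slot 5
812: h=6 -> slot 6
61: h=9 -> slot 9
513: h=6, probe 6,7 -> slot 7
422: h=6, probe 6,7,10 -> slot 10
Table: [., ., ., ., 667, 641, 812, 513, ., 61, 422, ., .]
Lookup 422: h=6, probe 6,7,10 → found at 10.

3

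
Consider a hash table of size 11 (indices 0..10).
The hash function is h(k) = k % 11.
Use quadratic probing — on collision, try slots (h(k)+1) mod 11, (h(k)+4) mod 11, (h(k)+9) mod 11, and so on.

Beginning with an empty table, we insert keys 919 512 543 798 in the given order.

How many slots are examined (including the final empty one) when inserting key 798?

3

919: h=6 -> slot 6
512: h=6, probe 6,7 -> slot 7
543: h=4 -> slot 4
798: h=6, probe 6,7,10 -> slot 10
Table: [., ., ., ., 543, ., 919, 512, ., ., 798]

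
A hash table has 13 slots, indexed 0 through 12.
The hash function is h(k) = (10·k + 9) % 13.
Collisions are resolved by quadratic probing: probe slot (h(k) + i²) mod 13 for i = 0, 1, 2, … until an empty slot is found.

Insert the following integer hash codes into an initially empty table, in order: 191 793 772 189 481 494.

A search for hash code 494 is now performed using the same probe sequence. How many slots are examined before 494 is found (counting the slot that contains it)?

Insert 191: h=8, slot 8 empty → index 8.
Insert 793: h=9, slot 9 empty → index 9.
Insert 772: h=7, slot 7 empty → index 7.
Insert 189: h=1, slot 1 empty → index 1.
Insert 481: h=9, slot 9 occupied → index 10.
Insert 494: h=9, slots 9,10 occupied → index 0.
Table: [494, 189, ., ., ., ., ., 772, 191, 793, 481, ., .]
Lookup 494: h=9, probe 9,10,0 → found at 0.

3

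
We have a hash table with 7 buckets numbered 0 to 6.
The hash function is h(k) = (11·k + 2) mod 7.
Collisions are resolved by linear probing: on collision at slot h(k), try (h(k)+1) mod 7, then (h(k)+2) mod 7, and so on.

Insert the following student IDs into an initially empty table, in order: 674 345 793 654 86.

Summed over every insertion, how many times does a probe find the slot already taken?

6

674 hashes to 3; slot 3 is free -> place at 3.
345 hashes to 3; 3 taken -> place at 4.
793 hashes to 3; 3,4 taken -> place at 5.
654 hashes to 0; slot 0 is free -> place at 0.
86 hashes to 3; 3,4,5 taken -> place at 6.
Table: [654, —, —, 674, 345, 793, 86]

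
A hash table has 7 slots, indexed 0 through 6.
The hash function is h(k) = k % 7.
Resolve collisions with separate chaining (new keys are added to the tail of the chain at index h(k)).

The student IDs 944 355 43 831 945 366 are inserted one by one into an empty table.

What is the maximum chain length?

2

Insert 944: h=6, bucket 6 empty -> new chain.
Insert 355: h=5, bucket 5 empty -> new chain.
Insert 43: h=1, bucket 1 empty -> new chain.
Insert 831: h=5, bucket 5 nonempty -> append to chain.
Insert 945: h=0, bucket 0 empty -> new chain.
Insert 366: h=2, bucket 2 empty -> new chain.
Final buckets:
0: 945
1: 43
2: 366
3: .
4: .
5: 355 -> 831
6: 944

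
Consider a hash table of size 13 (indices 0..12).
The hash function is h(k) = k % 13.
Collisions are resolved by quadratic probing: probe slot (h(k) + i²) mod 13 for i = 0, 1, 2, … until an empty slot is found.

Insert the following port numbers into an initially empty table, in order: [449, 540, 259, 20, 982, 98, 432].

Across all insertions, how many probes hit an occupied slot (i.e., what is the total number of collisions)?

11

449: h=7 => slot 7
540: h=7, probe 7,8 => slot 8
259: h=12 => slot 12
20: h=7, probe 7,8,11 => slot 11
982: h=7, probe 7,8,11,3 => slot 3
98: h=7, probe 7,8,11,3,10 => slot 10
432: h=3, probe 3,4 => slot 4
Table: [_, _, _, 982, 432, _, _, 449, 540, _, 98, 20, 259]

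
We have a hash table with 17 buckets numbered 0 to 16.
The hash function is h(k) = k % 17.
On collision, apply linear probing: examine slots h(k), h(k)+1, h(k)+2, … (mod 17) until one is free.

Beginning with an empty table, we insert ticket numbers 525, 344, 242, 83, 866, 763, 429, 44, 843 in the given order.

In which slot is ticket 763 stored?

1

Insert 525: h=15, slot 15 empty → index 15.
Insert 344: h=4, slot 4 empty → index 4.
Insert 242: h=4, slot 4 occupied → index 5.
Insert 83: h=15, slot 15 occupied → index 16.
Insert 866: h=16, slot 16 occupied → index 0.
Insert 763: h=15, slots 15,16,0 occupied → index 1.
Insert 429: h=4, slots 4,5 occupied → index 6.
Insert 44: h=10, slot 10 empty → index 10.
Insert 843: h=10, slot 10 occupied → index 11.
Table: [866, 763, ., ., 344, 242, 429, ., ., ., 44, 843, ., ., ., 525, 83]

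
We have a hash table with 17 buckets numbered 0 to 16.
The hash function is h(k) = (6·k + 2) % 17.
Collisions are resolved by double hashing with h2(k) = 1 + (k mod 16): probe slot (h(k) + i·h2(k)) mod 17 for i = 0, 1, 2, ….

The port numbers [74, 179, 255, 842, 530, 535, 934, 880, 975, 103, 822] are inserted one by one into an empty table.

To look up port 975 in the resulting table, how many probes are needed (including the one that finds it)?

74: h=4 → slot 4
179: h=5 → slot 5
255: h=2 → slot 2
842: h=5, h2=11, probe 5,16 → slot 16
530: h=3 → slot 3
535: h=16, h2=8, probe 16,7 → slot 7
934: h=13 → slot 13
880: h=12 → slot 12
975: h=4, h2=16, probe 4,3,2,1 → slot 1
103: h=8 → slot 8
822: h=4, h2=7, probe 4,11 → slot 11
Table: [-, 975, 255, 530, 74, 179, -, 535, 103, -, -, 822, 880, 934, -, -, 842]
Lookup 975: h=4, h2=16, probe 4,3,2,1 → found at 1.

4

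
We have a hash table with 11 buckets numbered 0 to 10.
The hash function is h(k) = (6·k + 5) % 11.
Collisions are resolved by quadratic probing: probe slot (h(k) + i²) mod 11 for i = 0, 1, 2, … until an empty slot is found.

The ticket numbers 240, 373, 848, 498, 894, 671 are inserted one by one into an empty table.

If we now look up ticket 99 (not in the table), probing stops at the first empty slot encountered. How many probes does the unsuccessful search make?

Insert 240: h=4, slot 4 empty → index 4.
Insert 373: h=10, slot 10 empty → index 10.
Insert 848: h=0, slot 0 empty → index 0.
Insert 498: h=1, slot 1 empty → index 1.
Insert 894: h=1, slot 1 occupied → index 2.
Insert 671: h=5, slot 5 empty → index 5.
Table: [848, 498, 894, _, 240, 671, _, _, _, _, 373]
Lookup 99: h=5, probe 5,6 → slot 6 empty, not found.

2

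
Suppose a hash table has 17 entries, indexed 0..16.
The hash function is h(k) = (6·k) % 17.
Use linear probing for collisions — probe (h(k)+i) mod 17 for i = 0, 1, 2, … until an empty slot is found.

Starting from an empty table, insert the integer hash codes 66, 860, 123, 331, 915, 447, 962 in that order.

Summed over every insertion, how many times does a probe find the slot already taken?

Insert 66: h=5, slot 5 empty → index 5.
Insert 860: h=9, slot 9 empty → index 9.
Insert 123: h=7, slot 7 empty → index 7.
Insert 331: h=14, slot 14 empty → index 14.
Insert 915: h=16, slot 16 empty → index 16.
Insert 447: h=13, slot 13 empty → index 13.
Insert 962: h=9, slot 9 occupied → index 10.
Table: [_, _, _, _, _, 66, _, 123, _, 860, 962, _, _, 447, 331, _, 915]

1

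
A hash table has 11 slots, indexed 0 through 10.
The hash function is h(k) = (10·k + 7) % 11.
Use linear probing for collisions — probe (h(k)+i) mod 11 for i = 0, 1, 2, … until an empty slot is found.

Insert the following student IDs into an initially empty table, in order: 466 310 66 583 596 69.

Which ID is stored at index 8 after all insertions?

583

466 hashes to 3; slot 3 is free → place at 3.
310 hashes to 5; slot 5 is free → place at 5.
66 hashes to 7; slot 7 is free → place at 7.
583 hashes to 7; 7 taken → place at 8.
596 hashes to 5; 5 taken → place at 6.
69 hashes to 4; slot 4 is free → place at 4.
Table: [-, -, -, 466, 69, 310, 596, 66, 583, -, -]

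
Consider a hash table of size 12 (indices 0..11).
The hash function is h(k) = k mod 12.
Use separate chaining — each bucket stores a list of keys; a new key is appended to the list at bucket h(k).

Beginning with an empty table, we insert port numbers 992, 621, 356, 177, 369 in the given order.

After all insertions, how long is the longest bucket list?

3

992 -> bucket 8
621 -> bucket 9
356 -> bucket 8 (collision)
177 -> bucket 9 (collision)
369 -> bucket 9 (collision)
Final buckets:
0: —
1: —
2: —
3: —
4: —
5: —
6: —
7: —
8: 992 -> 356
9: 621 -> 177 -> 369
10: —
11: —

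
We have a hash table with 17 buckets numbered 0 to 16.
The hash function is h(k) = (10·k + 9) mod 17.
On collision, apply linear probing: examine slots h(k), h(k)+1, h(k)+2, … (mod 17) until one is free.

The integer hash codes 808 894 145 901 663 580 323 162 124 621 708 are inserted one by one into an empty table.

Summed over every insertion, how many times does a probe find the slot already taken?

10

Insert 808: h=14, slot 14 empty -> index 14.
Insert 894: h=7, slot 7 empty -> index 7.
Insert 145: h=14, slot 14 occupied -> index 15.
Insert 901: h=9, slot 9 empty -> index 9.
Insert 663: h=9, slot 9 occupied -> index 10.
Insert 580: h=12, slot 12 empty -> index 12.
Insert 323: h=9, slots 9,10 occupied -> index 11.
Insert 162: h=14, slots 14,15 occupied -> index 16.
Insert 124: h=8, slot 8 empty -> index 8.
Insert 621: h=14, slots 14,15,16 occupied -> index 0.
Insert 708: h=0, slot 0 occupied -> index 1.
Table: [621, 708, —, —, —, —, —, 894, 124, 901, 663, 323, 580, —, 808, 145, 162]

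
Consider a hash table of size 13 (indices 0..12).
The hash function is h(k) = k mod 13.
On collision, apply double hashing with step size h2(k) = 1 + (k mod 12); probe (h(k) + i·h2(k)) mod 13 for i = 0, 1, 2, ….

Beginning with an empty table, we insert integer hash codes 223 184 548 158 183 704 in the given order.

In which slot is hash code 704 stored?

Insert 223: h=2, slot 2 empty → index 2.
Insert 184: h=2, h2=5, slot 2 occupied → index 7.
Insert 548: h=2, h2=9, slot 2 occupied → index 11.
Insert 158: h=2, h2=3, slot 2 occupied → index 5.
Insert 183: h=1, slot 1 empty → index 1.
Insert 704: h=2, h2=9, slots 2,11,7 occupied → index 3.
Table: [., 183, 223, 704, ., 158, ., 184, ., ., ., 548, .]

3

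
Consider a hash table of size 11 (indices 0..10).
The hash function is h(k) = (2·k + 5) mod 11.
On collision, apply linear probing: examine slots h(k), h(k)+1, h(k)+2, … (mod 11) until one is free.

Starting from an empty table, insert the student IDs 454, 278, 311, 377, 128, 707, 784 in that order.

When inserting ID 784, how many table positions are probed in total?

6

454: h=0 => slot 0
278: h=0, probe 0,1 => slot 1
311: h=0, probe 0,1,2 => slot 2
377: h=0, probe 0,1,2,3 => slot 3
128: h=8 => slot 8
707: h=0, probe 0,1,2,3,4 => slot 4
784: h=0, probe 0,1,2,3,4,5 => slot 5
Table: [454, 278, 311, 377, 707, 784, ∅, ∅, 128, ∅, ∅]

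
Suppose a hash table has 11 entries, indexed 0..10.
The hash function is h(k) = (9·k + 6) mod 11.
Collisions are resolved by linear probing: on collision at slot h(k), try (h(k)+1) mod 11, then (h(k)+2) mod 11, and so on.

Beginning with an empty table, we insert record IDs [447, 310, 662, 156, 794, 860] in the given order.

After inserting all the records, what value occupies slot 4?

447 hashes to 3; slot 3 is free → place at 3.
310 hashes to 2; slot 2 is free → place at 2.
662 hashes to 2; 2,3 taken → place at 4.
156 hashes to 2; 2,3,4 taken → place at 5.
794 hashes to 2; 2,3,4,5 taken → place at 6.
860 hashes to 2; 2,3,4,5,6 taken → place at 7.
Table: [∅, ∅, 310, 447, 662, 156, 794, 860, ∅, ∅, ∅]

662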